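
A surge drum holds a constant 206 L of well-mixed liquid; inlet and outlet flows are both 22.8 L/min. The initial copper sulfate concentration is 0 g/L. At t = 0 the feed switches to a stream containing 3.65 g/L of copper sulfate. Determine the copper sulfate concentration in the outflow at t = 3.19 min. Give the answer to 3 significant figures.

1.09 g/L

Mass balance on the solute (V constant): V dC/dt = Q(C_in − C).
So dC/dt = (C_in − C)/τ with τ = V/Q = 206/22.8 = 9.0351 min.
C approaches C_in exponentially: C(t) = C_in + (C₀ − C_in) e^(−t/τ).
C(3.19) = 3.65 + (0 − 3.65)·e^(−3.19/9.0351) = 3.65 + (-3.6500)·0.70253 = 1.0858 g/L.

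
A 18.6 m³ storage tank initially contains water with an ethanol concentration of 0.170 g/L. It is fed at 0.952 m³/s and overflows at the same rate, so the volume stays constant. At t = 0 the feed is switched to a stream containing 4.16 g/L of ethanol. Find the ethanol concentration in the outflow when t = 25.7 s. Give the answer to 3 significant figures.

3.09 g/L

Accumulation = in − out for the solute gives V dC/dt = Q(C_in − C).
Time constant τ = V/Q = 18.6/0.952 = 19.538 s.
C approaches C_in exponentially: C(t) = C_in + (C₀ − C_in) e^(−t/τ).
C(25.7) = 4.16 + (0.170 − 4.16)·e^(−25.7/19.538) = 4.16 + (-3.9900)·0.26837 = 3.0892 g/L.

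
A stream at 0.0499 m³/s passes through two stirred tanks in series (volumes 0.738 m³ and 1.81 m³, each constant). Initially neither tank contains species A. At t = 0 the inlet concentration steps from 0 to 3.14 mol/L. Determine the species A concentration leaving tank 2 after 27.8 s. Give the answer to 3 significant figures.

Each tank obeys Vᵢ dCᵢ/dt = Q(Cᵢ₋₁ − Cᵢ), so τᵢ = Vᵢ/Q.
τ₁ = 0.738/0.0499 = 14.790 s; τ₂ = 1.81/0.0499 = 36.273 s.
Tank 1: C₁ = C_in(1 − e^(−t/τ₁)). Tank 2 (τ₁ ≠ τ₂): C₂ = C_in[1 − (τ₁ e^(−t/τ₁) − τ₂ e^(−t/τ₂))/(τ₁ − τ₂)].
At t = 27.8: e^(−t/τ₁) = 0.15264, e^(−t/τ₂) = 0.46467.
C₂ = 3.14·[1 − (14.790·0.15264 − 36.273·0.46467)/(-21.483)] = 3.14·0.32051 = 1.0064 mol/L.

1.01 mol/L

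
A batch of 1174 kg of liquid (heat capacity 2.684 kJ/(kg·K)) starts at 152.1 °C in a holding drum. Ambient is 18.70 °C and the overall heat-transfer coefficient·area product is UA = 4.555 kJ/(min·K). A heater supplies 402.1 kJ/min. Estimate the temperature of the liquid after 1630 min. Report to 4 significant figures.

111.3 °C

M c_p dT/dt = −UA(T − T_amb) + Q̇.
dT/dt = (T_ss − T)/τ with T_ss = T_amb + Q̇/UA = 18.70 + 402.1/4.555 = 106.977 °C, τ = M c_p/UA = 1174·2.684/4.555 = 691.771 min.
Solution: T(t) = T_ss + (T₀ − T_ss) e^(−t/τ).
T(1630) = 106.977 + (45.1234)·0.0947729 = 111.253 °C.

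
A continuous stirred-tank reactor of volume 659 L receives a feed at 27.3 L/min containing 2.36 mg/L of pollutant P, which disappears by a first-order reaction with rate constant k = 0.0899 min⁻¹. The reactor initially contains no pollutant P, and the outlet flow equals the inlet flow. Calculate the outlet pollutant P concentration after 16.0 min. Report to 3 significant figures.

0.653 mg/L

Species balance: V dC/dt = Q C_in − Q C − k V C.
This is linear with rate a = Q/V + k = 0.13133 min⁻¹.
C_ss = Q C_in/(Q + kV) = 0.74445 mg/L; C(t) = C_ss + (C₀ − C_ss) e^(−a t).
C(16.0) = 0.74445 + (-0.74445)·e^(−0.13133·16.0) = 0.74445 + (-0.74445)·0.12231 = 0.65340 mg/L.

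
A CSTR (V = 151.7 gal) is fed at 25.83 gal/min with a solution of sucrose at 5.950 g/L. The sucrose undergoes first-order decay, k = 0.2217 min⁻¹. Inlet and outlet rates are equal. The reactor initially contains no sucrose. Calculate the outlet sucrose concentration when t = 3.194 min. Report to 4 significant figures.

V dC/dt = Q(C_in − C) − k V C.
This is linear with rate a = Q/V + k = 0.391970 min⁻¹.
C_ss = Q C_in/(Q + kV) = 2.58466 g/L; C(t) = C_ss + (C₀ − C_ss) e^(−a t).
C(3.194) = 2.58466 + (-2.58466)·e^(−0.391970·3.194) = 2.58466 + (-2.58466)·0.285946 = 1.84558 g/L.

1.846 g/L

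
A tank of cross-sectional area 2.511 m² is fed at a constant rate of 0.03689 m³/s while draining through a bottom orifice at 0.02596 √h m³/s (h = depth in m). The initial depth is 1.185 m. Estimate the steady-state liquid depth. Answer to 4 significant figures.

Level balance: A dh/dt = 0.03689 − 0.02596 √h. Setting dh/dt = 0:
Q_in = 0.02596 √h_ss ⇒ √h_ss = 0.03689/0.02596 = 1.42103.
h_ss = 1.42103² = 2.01933 m. (Since h₀ = 1.185 m < h_ss, the level will rise toward this value.)

2.019 m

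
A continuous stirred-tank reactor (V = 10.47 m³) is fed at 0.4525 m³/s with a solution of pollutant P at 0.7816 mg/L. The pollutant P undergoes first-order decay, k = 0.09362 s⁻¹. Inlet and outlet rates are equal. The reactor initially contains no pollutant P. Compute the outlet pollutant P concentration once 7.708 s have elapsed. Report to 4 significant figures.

0.1609 mg/L

Species balance: V dC/dt = Q C_in − Q C − k V C.
dC/dt = (Q/V) C_in − (Q/V + k) C; effective rate a = Q/V + k = 0.0432187 + 0.09362 = 0.136839 s⁻¹.
C_ss = Q C_in/(Q + kV) = 0.246858 mg/L; C(t) = C_ss + (C₀ − C_ss) e^(−a t).
C(7.708) = 0.246858 + (-0.246858)·e^(−0.136839·7.708) = 0.246858 + (-0.246858)·0.348278 = 0.160883 mg/L.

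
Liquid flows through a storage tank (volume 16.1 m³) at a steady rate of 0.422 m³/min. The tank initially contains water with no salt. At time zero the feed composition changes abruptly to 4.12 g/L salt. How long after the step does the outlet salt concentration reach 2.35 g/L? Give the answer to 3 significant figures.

32.2 min

Species balance: V dC/dt = Q(C_in − C) ⇒ τ = V/Q = 38.152 min.
C(t) = C_in + (C₀ − C_in) e^(−t/τ). Set C = 2.35 and solve for t:
e^(−t/τ) = (C − C_in)/(C₀ − C_in) = (2.35 − 4.12)/(0 − 4.12) = 0.42961
t = −τ ln(…) = 38.152 × 0.84487 = 32.233 min.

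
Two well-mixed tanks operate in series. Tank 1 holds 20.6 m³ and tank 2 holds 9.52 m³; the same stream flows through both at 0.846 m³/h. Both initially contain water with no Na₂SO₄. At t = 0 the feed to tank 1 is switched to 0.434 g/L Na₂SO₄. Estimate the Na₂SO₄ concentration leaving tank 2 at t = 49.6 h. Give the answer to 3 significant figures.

Time constants: τᵢ = Vᵢ/Q for each well-mixed tank.
τ₁ = 20.6/0.846 = 24.350 h; τ₂ = 9.52/0.846 = 11.253 h.
Tank 1: C₁ = C_in(1 − e^(−t/τ₁)). Tank 2 (τ₁ ≠ τ₂): C₂ = C_in[1 − (τ₁ e^(−t/τ₁) − τ₂ e^(−t/τ₂))/(τ₁ − τ₂)].
At t = 49.6: e^(−t/τ₁) = 0.13042, e^(−t/τ₂) = 0.012183.
C₂ = 0.434·[1 − (24.350·0.13042 − 11.253·0.012183)/(13.097)] = 0.434·0.76798 = 0.33331 g/L.

0.333 g/L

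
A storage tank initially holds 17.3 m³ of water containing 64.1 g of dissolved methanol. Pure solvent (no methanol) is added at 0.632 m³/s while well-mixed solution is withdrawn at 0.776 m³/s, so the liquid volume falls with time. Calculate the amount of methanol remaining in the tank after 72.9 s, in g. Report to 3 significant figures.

0.419 g

Total volume: dV/dt = Q_in − Q_out = -0.14400 m³/s, so V(t) = 17.3 − 0.14400 t and V(72.9) = 6.8024 m³.
Solute balance: dm/dt = 0 − Q_out C = −Q_out m/V(t).
Separate: dm/m = −Q_out dt/V(t) ⇒ ln(m/m₀) = −(Q_out/(Q_in−Q_out)) ln(V/V₀).
m = m₀ (V₀/V)^(Q_out/(Q_in−Q_out)) = 64.1 × (17.3/6.8024)^(-5.3889) = 0.41907 g.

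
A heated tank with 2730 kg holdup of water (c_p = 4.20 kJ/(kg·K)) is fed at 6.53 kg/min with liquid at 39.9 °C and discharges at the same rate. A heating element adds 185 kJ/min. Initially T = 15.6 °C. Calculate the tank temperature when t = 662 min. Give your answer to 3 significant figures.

40.3 °C

M c_p dT/dt = ṁ c_p (T_in − T) + Q̇.
Rearrange: dT/dt = (T_ss − T)/τ with τ = M/ṁ = 418.07 min and T_ss = T_in + Q̇/(ṁ c_p) = 46.645 °C.
T approaches T_ss exponentially: T(t) = T_ss + (T₀ − T_ss) e^(−t/τ).
T(662) = 46.645 + (-31.045)·e^(−662/418.07) = 46.645 + (-31.045)·0.20526 = 40.273 °C.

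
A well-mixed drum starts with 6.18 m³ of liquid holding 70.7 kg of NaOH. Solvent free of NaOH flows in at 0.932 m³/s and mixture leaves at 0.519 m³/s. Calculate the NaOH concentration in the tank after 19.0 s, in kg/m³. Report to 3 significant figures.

1.80 kg/m³

Let m(t) be the amount of NaOH. Volume: V(t) = V₀ + (Q_in − Q_out) t = 6.18 + 0.41300 t; V(19.0) = 14.027 m³.
Solute balance: dm/dt = 0 − Q_out C = −Q_out m/V(t).
Separate: dm/m = −Q_out dt/V(t) ⇒ ln(m/m₀) = −(Q_out/(Q_in−Q_out)) ln(V/V₀).
m = m₀ (V₀/V)^(Q_out/(Q_in−Q_out)) = 70.7 × (6.18/14.027)^(1.2567) = 25.239 kg.
C = m/V = 25.239/14.027 = 1.7993 kg/m³.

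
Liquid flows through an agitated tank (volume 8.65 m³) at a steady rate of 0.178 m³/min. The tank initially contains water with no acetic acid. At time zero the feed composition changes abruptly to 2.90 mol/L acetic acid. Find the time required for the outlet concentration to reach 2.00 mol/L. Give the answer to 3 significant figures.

Accumulation = in − out for the solute gives V dC/dt = Q(C_in − C), so τ = V/Q = 48.596 min.
C(t) = C_in + (C₀ − C_in) e^(−t/τ). Set C = 2.00 and solve for t:
e^(−t/τ) = (C − C_in)/(C₀ − C_in) = (2.00 − 2.90)/(0 − 2.90) = 0.31034
t = −τ ln(…) = 48.596 × 1.1701 = 56.860 min.

56.9 min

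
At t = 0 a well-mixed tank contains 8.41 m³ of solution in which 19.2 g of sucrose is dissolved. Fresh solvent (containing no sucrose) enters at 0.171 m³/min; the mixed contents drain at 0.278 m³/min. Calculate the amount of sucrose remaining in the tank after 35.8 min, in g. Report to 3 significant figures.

Total volume: dV/dt = Q_in − Q_out = -0.10700 m³/min, so V(t) = 8.41 − 0.10700 t and V(35.8) = 4.5794 m³.
Species balance (pure solvent in): dm/dt = −Q_out · m/V(t).
dm/m = −Q_out dt/(V₀ − 0.10700 t); integrating gives ln(m/m₀) = −(Q_out/(Q_in−Q_out)) ln(V/V₀).
m = m₀ (V₀/V)^(Q_out/(Q_in−Q_out)) = 19.2 × (8.41/4.5794)^(-2.5981) = 3.9576 g.

3.96 g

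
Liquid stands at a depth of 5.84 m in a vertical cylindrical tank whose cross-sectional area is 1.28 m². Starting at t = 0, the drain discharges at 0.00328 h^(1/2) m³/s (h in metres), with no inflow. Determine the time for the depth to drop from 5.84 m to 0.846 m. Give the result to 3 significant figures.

A dh/dt = −Q_out = −0.00328 √h.
This is separable: 2 d(√h)/dt = −0.00328/A, so √h = √h₀ − (0.00328/(2A)) t.
t = 2A(√h₀ − √h)/0.00328 = 2·1.28·(√5.84 − √0.846)/0.00328
  = 2.5600 × (2.4166 − 0.91978) / 0.00328 = 1168.3 s.

1170 s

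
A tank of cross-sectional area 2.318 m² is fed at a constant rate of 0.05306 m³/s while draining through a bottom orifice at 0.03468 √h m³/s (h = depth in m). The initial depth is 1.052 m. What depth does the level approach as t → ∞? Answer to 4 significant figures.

Level balance: A dh/dt = 0.05306 − 0.03468 √h. Setting dh/dt = 0:
Q_in = 0.03468 √h_ss ⇒ √h_ss = 0.05306/0.03468 = 1.52999.
h_ss = 1.52999² = 2.34086 m. (Since h₀ = 1.052 m < h_ss, the level will rise toward this value.)

2.341 m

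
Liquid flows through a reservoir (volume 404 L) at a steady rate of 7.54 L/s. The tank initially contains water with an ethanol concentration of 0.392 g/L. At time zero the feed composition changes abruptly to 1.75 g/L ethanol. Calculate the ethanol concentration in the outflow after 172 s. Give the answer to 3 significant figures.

1.70 g/L

Transient balance on the dissolved component: V dC/dt = Q(C_in − C).
Rewrite as dC/dt + C/τ = C_in/τ, τ = V/Q = 53.581 s.
C approaches C_in exponentially: C(t) = C_in + (C₀ − C_in) e^(−t/τ).
C(172) = 1.75 + (0.392 − 1.75)·e^(−172/53.581) = 1.75 + (-1.3580)·0.040353 = 1.6952 g/L.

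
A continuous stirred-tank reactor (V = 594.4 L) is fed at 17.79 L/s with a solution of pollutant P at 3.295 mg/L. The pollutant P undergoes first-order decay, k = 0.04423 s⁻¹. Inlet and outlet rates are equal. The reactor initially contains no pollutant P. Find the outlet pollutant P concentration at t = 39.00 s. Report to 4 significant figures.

V dC/dt = Q(C_in − C) − k V C.
dC/dt = (Q/V) C_in − (Q/V + k) C; effective rate a = Q/V + k = 0.0299293 + 0.04423 = 0.0741593 s⁻¹.
C_ss = Q C_in/(Q + kV) = 1.32980 mg/L; C(t) = C_ss + (C₀ − C_ss) e^(−a t).
C(39.00) = 1.32980 + (-1.32980)·e^(−0.0741593·39.00) = 1.32980 + (-1.32980)·0.0554533 = 1.25606 mg/L.

1.256 mg/L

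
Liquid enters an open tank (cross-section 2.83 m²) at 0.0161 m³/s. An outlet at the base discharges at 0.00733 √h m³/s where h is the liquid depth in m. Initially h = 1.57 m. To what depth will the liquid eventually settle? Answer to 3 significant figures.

4.82 m

A dh/dt = Q_in − 0.00733 √h. Steady state requires inflow = outflow:
Q_in = 0.00733 √h_ss ⇒ √h_ss = 0.0161/0.00733 = 2.1965.
h_ss = 2.1965² = 4.8244 m. (Since h₀ = 1.57 m < h_ss, the level will rise toward this value.)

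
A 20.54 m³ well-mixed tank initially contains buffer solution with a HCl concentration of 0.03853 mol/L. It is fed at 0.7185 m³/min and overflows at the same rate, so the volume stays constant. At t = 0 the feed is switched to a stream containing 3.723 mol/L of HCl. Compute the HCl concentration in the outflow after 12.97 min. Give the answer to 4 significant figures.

Transient balance on the dissolved component: V dC/dt = Q(C_in − C).
Time constant τ = V/Q = 20.54/0.7185 = 28.5873 min.
This is linear first-order; C(t) = C_in + (C₀ − C_in) e^(−t/τ).
C(12.97) = 3.723 + (0.03853 − 3.723)·e^(−12.97/28.5873) = 3.723 + (-3.68447)·0.635275 = 1.38235 mol/L.

1.382 mol/L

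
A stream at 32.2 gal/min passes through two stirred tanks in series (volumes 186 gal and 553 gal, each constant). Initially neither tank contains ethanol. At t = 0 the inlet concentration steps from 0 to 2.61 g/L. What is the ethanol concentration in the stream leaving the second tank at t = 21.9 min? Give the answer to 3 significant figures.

1.54 g/L

Each tank obeys Vᵢ dCᵢ/dt = Q(Cᵢ₋₁ − Cᵢ), so τᵢ = Vᵢ/Q.
τ₁ = 186/32.2 = 5.7764 min; τ₂ = 553/32.2 = 17.174 min.
Tank 1: C₁ = C_in(1 − e^(−t/τ₁)). Tank 2 (τ₁ ≠ τ₂): C₂ = C_in[1 − (τ₁ e^(−t/τ₁) − τ₂ e^(−t/τ₂))/(τ₁ − τ₂)].
At t = 21.9: e^(−t/τ₁) = 0.022566, e^(−t/τ₂) = 0.27938.
C₂ = 2.61·[1 − (5.7764·0.022566 − 17.174·0.27938)/(-11.398)] = 2.61·0.59047 = 1.5411 g/L.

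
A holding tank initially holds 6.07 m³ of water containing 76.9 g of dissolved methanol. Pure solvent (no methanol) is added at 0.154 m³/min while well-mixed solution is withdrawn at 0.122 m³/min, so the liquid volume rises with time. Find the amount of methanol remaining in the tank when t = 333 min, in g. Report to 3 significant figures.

1.61 g

Let m(t) be the amount of methanol. Volume: V(t) = V₀ + (Q_in − Q_out) t = 6.07 + 0.032000 t; V(333) = 16.726 m³.
Solute balance: dm/dt = 0 − Q_out C = −Q_out m/V(t).
dm/m = −Q_out dt/(V₀ + 0.032000 t); integrating gives ln(m/m₀) = −(Q_out/(Q_in−Q_out)) ln(V/V₀).
m = m₀ (V₀/V)^(Q_out/(Q_in−Q_out)) = 76.9 × (6.07/16.726)^(3.8125) = 1.6131 g.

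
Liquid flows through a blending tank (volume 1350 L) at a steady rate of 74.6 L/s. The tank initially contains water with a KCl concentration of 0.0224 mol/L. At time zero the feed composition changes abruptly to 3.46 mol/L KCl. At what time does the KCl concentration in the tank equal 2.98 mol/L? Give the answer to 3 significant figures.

Transient balance on the dissolved component: V dC/dt = Q(C_in − C), so τ = V/Q = 18.097 s.
C(t) = C_in + (C₀ − C_in) e^(−t/τ). Set C = 2.98 and solve for t:
e^(−t/τ) = (C − C_in)/(C₀ − C_in) = (2.98 − 3.46)/(0.0224 − 3.46) = 0.13963
t = −τ ln(…) = 18.097 × 1.9687 = 35.627 s.

35.6 s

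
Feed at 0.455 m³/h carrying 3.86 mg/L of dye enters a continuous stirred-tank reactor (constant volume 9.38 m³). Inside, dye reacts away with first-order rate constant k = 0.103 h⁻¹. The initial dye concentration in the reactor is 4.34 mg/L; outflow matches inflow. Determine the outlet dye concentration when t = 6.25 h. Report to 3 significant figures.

Species balance: V dC/dt = Q C_in − Q C − k V C.
This is linear with rate a = Q/V + k = 0.15151 h⁻¹.
C_ss = Q C_in/(Q + kV) = 1.2358 mg/L; C(t) = C_ss + (C₀ − C_ss) e^(−a t).
C(6.25) = 1.2358 + (3.1042)·e^(−0.15151·6.25) = 1.2358 + (3.1042)·0.38793 = 2.4400 mg/L.

2.44 mg/L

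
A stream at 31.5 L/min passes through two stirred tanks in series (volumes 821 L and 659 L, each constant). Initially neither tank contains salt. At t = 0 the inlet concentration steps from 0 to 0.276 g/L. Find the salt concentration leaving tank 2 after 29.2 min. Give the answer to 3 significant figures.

Time constants: τᵢ = Vᵢ/Q for each well-mixed tank.
τ₁ = 821/31.5 = 26.063 min; τ₂ = 659/31.5 = 20.921 min.
Tank 1: C₁ = C_in(1 − e^(−t/τ₁)). Tank 2 (τ₁ ≠ τ₂): C₂ = C_in[1 − (τ₁ e^(−t/τ₁) − τ₂ e^(−t/τ₂))/(τ₁ − τ₂)].
At t = 29.2: e^(−t/τ₁) = 0.32617, e^(−t/τ₂) = 0.24765.
C₂ = 0.276·[1 − (26.063·0.32617 − 20.921·0.24765)/(5.1429)] = 0.276·0.35441 = 0.097818 g/L.

0.0978 g/L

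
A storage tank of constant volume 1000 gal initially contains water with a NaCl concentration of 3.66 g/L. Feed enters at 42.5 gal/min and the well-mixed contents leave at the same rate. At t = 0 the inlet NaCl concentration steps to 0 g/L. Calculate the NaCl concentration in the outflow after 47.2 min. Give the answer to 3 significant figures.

0.492 g/L

Species balance on the tank: V dC/dt = Q(C_in − C).
So dC/dt = (C_in − C)/τ with τ = V/Q = 1000/42.5 = 23.529 min.
This is linear first-order; C(t) = C_in + (C₀ − C_in) e^(−t/τ).
C(47.2) = 0 + (3.66 − 0)·e^(−47.2/23.529) = 0 + (3.6600)·0.13453 = 0.49236 g/L.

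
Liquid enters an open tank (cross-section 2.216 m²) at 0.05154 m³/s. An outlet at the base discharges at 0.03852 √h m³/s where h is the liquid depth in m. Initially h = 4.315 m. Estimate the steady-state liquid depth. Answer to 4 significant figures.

1.790 m

Level balance: A dh/dt = 0.05154 − 0.03852 √h. Setting dh/dt = 0:
Q_in = 0.03852 √h_ss ⇒ √h_ss = 0.05154/0.03852 = 1.33801.
h_ss = 1.33801² = 1.79026 m. (Since h₀ = 4.315 m > h_ss, the level will fall toward this value.)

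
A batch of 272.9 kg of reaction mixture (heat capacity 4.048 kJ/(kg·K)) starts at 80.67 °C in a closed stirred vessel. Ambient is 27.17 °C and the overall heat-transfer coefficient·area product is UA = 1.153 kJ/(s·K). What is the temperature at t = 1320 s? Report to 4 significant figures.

M c_p dT/dt = −UA(T − T_amb).
dT/dt = (T_ss − T)/τ with T_ss = T_amb = 27.1700 °C, τ = M c_p/UA = 272.9·4.048/1.153 = 958.109 s.
Solution: T(t) = T_ss + (T₀ − T_ss) e^(−t/τ).
T(1320) = 27.1700 + (53.5000)·0.252154 = 40.6603 °C.

40.66 °C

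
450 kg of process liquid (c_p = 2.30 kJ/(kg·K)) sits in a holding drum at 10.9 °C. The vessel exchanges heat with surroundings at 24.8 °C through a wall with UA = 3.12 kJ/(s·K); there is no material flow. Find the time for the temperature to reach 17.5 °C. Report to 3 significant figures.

214 s

Lumped-capacitance energy balance: M c_p dT/dt = UA(T_amb − T).
τ = M c_p/UA = 331.73 s; T_ss = T_amb = 24.800 °C.
T(t) = T_ss + (T₀ − T_ss)e^(−t/τ); set T = 17.5:
t = −τ ln[(T − T_ss)/(T₀ − T_ss)] = −331.73 · ln(0.52518) = 213.64 s.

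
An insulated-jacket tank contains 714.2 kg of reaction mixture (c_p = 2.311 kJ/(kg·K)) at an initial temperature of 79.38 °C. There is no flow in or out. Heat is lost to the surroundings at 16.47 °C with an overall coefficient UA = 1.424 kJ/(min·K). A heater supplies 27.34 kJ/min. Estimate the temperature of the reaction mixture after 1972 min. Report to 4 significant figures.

43.64 °C

M c_p dT/dt = −UA(T − T_amb) + Q̇.
dT/dt = (T_ss − T)/τ with T_ss = T_amb + Q̇/UA = 16.47 + 27.34/1.424 = 35.6694 °C, τ = M c_p/UA = 714.2·2.311/1.424 = 1159.07 min.
This is linear first-order; T(t) = T_ss + (T₀ − T_ss) e^(−t/τ).
T(1972) = 35.6694 + (43.7106)·0.182435 = 43.6438 °C.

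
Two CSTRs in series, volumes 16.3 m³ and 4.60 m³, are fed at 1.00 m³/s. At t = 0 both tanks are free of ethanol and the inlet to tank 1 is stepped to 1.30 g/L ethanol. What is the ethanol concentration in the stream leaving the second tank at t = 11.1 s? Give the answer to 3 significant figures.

0.429 g/L

Species balance on tank i: dCᵢ/dt = (Cᵢ₋₁ − Cᵢ)/τᵢ with τᵢ = Vᵢ/Q.
τ₁ = 16.3/1.00 = 16.300 s; τ₂ = 4.60/1.00 = 4.6000 s.
Solving the cascade with C₁(0)=C₂(0)=0 gives C₂(t) = C_in[1 − (τ₁ e^(−t/τ₁) − τ₂ e^(−t/τ₂))/(τ₁ − τ₂)].
At t = 11.1: e^(−t/τ₁) = 0.50612, e^(−t/τ₂) = 0.089542.
C₂ = 1.30·[1 − (16.300·0.50612 − 4.6000·0.089542)/(11.700)] = 1.30·0.33010 = 0.42913 g/L.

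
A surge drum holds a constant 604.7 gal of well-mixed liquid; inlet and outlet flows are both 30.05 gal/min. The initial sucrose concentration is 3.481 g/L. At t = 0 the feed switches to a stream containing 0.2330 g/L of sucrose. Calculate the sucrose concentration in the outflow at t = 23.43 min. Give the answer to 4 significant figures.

1.247 g/L

Mass balance on the solute (V constant): V dC/dt = Q(C_in − C).
Rewrite as dC/dt + C/τ = C_in/τ, τ = V/Q = 20.1231 min.
C approaches C_in exponentially: C(t) = C_in + (C₀ − C_in) e^(−t/τ).
C(23.43) = 0.2330 + (3.481 − 0.2330)·e^(−23.43/20.1231) = 0.2330 + (3.24800)·0.312131 = 1.24680 g/L.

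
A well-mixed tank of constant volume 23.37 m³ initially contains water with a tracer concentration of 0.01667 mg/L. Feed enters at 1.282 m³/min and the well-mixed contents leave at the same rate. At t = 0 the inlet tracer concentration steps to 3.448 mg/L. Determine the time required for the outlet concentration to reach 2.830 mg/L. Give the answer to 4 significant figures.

31.25 min

Accumulation = in − out for the solute gives V dC/dt = Q(C_in − C), so τ = V/Q = 18.2293 min.
C(t) = C_in + (C₀ − C_in) e^(−t/τ). Set C = 2.830 and solve for t:
e^(−t/τ) = (C − C_in)/(C₀ − C_in) = (2.830 − 3.448)/(0.01667 − 3.448) = 0.180105
t = −τ ln(…) = 18.2293 × 1.71421 = 31.2490 min.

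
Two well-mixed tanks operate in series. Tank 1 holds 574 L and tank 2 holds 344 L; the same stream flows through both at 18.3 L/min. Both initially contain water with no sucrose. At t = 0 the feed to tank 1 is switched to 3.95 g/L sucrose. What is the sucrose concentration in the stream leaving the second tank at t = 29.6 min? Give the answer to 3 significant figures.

1.34 g/L

Species balance on tank i: dCᵢ/dt = (Cᵢ₋₁ − Cᵢ)/τᵢ with τᵢ = Vᵢ/Q.
τ₁ = 574/18.3 = 31.366 min; τ₂ = 344/18.3 = 18.798 min.
Tank 1: C₁ = C_in(1 − e^(−t/τ₁)). Tank 2 (τ₁ ≠ τ₂): C₂ = C_in[1 − (τ₁ e^(−t/τ₁) − τ₂ e^(−t/τ₂))/(τ₁ − τ₂)].
At t = 29.6: e^(−t/τ₁) = 0.38919, e^(−t/τ₂) = 0.20708.
C₂ = 3.95·[1 − (31.366·0.38919 − 18.798·0.20708)/(12.568)] = 3.95·0.33844 = 1.3368 g/L.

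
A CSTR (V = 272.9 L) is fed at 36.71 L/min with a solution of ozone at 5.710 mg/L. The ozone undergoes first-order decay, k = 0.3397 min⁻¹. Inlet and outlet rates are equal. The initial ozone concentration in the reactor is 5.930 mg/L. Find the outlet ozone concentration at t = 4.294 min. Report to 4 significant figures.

Species balance: V dC/dt = Q C_in − Q C − k V C.
This is linear with rate a = Q/V + k = 0.474218 min⁻¹.
C_ss = Q C_in/(Q + kV) = 1.61972 mg/L; C(t) = C_ss + (C₀ − C_ss) e^(−a t).
C(4.294) = 1.61972 + (4.31028)·e^(−0.474218·4.294) = 1.61972 + (4.31028)·0.130512 = 2.18226 mg/L.

2.182 mg/L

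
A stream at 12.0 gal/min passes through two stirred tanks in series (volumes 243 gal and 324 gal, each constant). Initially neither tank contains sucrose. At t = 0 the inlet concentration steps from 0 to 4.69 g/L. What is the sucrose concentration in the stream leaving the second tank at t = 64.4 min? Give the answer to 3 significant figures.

3.55 g/L

Time constants: τᵢ = Vᵢ/Q for each well-mixed tank.
τ₁ = 243/12.0 = 20.250 min; τ₂ = 324/12.0 = 27.000 min.
Tank 1: C₁ = C_in(1 − e^(−t/τ₁)). Tank 2 (τ₁ ≠ τ₂): C₂ = C_in[1 − (τ₁ e^(−t/τ₁) − τ₂ e^(−t/τ₂))/(τ₁ − τ₂)].
At t = 64.4: e^(−t/τ₁) = 0.041575, e^(−t/τ₂) = 0.092072.
C₂ = 4.69·[1 − (20.250·0.041575 − 27.000·0.092072)/(-6.7500)] = 4.69·0.75644 = 3.5477 g/L.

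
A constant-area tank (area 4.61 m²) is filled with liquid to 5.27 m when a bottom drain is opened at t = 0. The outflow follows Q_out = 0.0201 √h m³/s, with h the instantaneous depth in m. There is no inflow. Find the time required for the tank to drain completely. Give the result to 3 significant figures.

1050 s

A dh/dt = −Q_out = −0.0201 √h.
∫ h^(−1/2) dh = −(0.0201/A) ∫ dt, giving 2√h = 2√h₀ − (0.0201/A) t.
Tank is empty when √h = 0: t_empty = 2A√h₀/0.0201.
t_empty = 2·4.61·√5.27/0.0201 = 9.2200·2.2956/0.0201 = 1053.0 s.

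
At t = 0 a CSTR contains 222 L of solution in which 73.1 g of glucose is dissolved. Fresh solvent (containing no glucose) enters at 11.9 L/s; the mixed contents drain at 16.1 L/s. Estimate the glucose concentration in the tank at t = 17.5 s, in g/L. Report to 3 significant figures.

Total volume: dV/dt = Q_in − Q_out = -4.2000 L/s, so V(t) = 222 − 4.2000 t and V(17.5) = 148.50 L.
No glucose enters, so dm/dt = −Q_out · (m/V).
Separate: dm/m = −Q_out dt/V(t) ⇒ ln(m/m₀) = −(Q_out/(Q_in−Q_out)) ln(V/V₀).
m = m₀ (V₀/V)^(Q_out/(Q_in−Q_out)) = 73.1 × (222/148.50)^(-3.8333) = 15.650 g.
C = m/V = 15.650/148.50 = 0.10539 g/L.

0.105 g/L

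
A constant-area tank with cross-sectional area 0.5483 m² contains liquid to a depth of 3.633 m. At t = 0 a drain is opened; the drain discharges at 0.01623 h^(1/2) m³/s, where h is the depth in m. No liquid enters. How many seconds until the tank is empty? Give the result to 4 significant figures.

With no inflow, A dh/dt = −0.01623 √h.
∫ h^(−1/2) dh = −(0.01623/A) ∫ dt, giving 2√h = 2√h₀ − (0.01623/A) t.
Tank is empty when √h = 0: t_empty = 2A√h₀/0.01623.
t_empty = 2·0.5483·√3.633/0.01623 = 1.09660·1.90604/0.01623 = 128.784 s.

128.8 s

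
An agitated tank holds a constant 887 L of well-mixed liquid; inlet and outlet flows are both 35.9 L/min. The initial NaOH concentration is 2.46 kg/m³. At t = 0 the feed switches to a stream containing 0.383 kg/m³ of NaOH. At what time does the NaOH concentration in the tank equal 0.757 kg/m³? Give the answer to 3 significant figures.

Species balance on the tank: V dC/dt = Q(C_in − C), so τ = V/Q = 24.708 min.
C(t) = C_in + (C₀ − C_in) e^(−t/τ). Set C = 0.757 and solve for t:
e^(−t/τ) = (C − C_in)/(C₀ − C_in) = (0.757 − 0.383)/(2.46 − 0.383) = 0.18007
t = −τ ln(…) = 24.708 × 1.7144 = 42.359 min.

42.4 min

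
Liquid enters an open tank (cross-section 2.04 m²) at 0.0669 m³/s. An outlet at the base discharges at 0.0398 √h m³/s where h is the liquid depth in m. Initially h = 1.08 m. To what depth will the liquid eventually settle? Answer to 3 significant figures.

2.83 m

Unsteady balance on liquid volume: A dh/dt = Q_in − 0.0398 √h. At steady state dh/dt = 0:
Q_in = 0.0398 √h_ss ⇒ √h_ss = 0.0669/0.0398 = 1.6809.
h_ss = 1.6809² = 2.8254 m. (Since h₀ = 1.08 m < h_ss, the level will rise toward this value.)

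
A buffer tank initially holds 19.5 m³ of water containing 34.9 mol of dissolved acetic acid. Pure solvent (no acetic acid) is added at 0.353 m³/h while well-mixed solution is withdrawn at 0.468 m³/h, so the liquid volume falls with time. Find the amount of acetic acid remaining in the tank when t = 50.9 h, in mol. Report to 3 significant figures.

8.17 mol

Let m(t) be the amount of acetic acid. Volume: V(t) = V₀ + (Q_in − Q_out) t = 19.5 − 0.11500 t; V(50.9) = 13.646 m³.
No acetic acid enters, so dm/dt = −Q_out · (m/V).
dm/m = −Q_out dt/(V₀ − 0.11500 t); integrating gives ln(m/m₀) = −(Q_out/(Q_in−Q_out)) ln(V/V₀).
m = m₀ (V₀/V)^(Q_out/(Q_in−Q_out)) = 34.9 × (19.5/13.646)^(-4.0696) = 8.1656 mol.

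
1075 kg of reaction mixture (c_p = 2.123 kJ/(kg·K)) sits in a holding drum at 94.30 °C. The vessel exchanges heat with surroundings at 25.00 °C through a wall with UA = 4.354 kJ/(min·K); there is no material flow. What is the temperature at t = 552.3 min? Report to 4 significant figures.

Lumped-capacitance energy balance: M c_p dT/dt = UA(T_amb − T).
dT/dt = (T_ss − T)/τ with T_ss = T_amb = 25.0000 °C, τ = M c_p/UA = 1075·2.123/4.354 = 524.167 min.
T approaches T_ss exponentially: T(t) = T_ss + (T₀ − T_ss) e^(−t/τ).
T(552.3) = 25.0000 + (69.3000)·0.348655 = 49.1618 °C.

49.16 °C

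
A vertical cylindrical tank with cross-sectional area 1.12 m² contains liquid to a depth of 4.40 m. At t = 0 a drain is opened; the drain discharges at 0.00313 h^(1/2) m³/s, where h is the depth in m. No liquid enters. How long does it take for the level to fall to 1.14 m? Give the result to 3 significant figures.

737 s

With no inflow, A dh/dt = −0.00313 √h.
∫ h^(−1/2) dh = −(0.00313/A) ∫ dt, giving 2√h = 2√h₀ − (0.00313/A) t.
t = 2A(√h₀ − √h)/0.00313 = 2·1.12·(√4.40 − √1.14)/0.00313
  = 2.2400 × (2.0976 − 1.0677) / 0.00313 = 737.06 s.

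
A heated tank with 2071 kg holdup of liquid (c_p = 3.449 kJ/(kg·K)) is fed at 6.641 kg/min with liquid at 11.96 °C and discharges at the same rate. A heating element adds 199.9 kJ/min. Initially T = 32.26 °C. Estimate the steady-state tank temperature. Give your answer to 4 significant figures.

20.69 °C

Unsteady energy balance on the tank contents: M c_p dT/dt = ṁ c_p (T_in − T) + 199.9.
At steady state dT/dt = 0 ⇒ T_ss = T_in + Q̇/(ṁ c_p) = 11.96 + 199.9/(6.641·3.449) = 20.6874 °C.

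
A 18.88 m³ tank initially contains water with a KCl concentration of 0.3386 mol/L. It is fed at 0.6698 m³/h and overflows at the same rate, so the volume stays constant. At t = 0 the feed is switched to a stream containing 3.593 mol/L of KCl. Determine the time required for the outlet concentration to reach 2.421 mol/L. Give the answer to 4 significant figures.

Mass balance on the solute (V constant): V dC/dt = Q(C_in − C), so τ = V/Q = 28.1875 h.
C(t) = C_in + (C₀ − C_in) e^(−t/τ). Set C = 2.421 and solve for t:
e^(−t/τ) = (C − C_in)/(C₀ − C_in) = (2.421 − 3.593)/(0.3386 − 3.593) = 0.360128
t = −τ ln(…) = 28.1875 × 1.02130 = 28.7878 h.

28.79 h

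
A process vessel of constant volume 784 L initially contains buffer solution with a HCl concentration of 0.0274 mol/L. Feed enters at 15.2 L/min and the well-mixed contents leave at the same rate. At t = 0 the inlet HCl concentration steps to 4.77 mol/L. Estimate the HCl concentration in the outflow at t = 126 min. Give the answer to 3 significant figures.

Transient balance on the dissolved component: V dC/dt = Q(C_in − C).
Rewrite as dC/dt + C/τ = C_in/τ, τ = V/Q = 51.579 min.
This is linear first-order; C(t) = C_in + (C₀ − C_in) e^(−t/τ).
C(126) = 4.77 + (0.0274 − 4.77)·e^(−126/51.579) = 4.77 + (-4.7426)·0.086912 = 4.3578 mol/L.

4.36 mol/L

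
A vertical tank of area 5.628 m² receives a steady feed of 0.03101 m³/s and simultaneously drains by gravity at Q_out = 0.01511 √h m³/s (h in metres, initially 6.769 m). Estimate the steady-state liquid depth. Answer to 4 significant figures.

4.212 m

Accumulation of liquid (constant cross-section A): A dh/dt = Q_in − 0.01511 √h. At steady state dh/dt = 0:
Q_in = 0.01511 √h_ss ⇒ √h_ss = 0.03101/0.01511 = 2.05228.
h_ss = 2.05228² = 4.21187 m. (Since h₀ = 6.769 m > h_ss, the level will fall toward this value.)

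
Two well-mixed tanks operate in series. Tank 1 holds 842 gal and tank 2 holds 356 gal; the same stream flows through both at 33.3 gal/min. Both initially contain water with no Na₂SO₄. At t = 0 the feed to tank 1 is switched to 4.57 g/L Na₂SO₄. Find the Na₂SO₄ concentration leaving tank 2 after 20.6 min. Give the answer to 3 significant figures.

Species balance on tank i: dCᵢ/dt = (Cᵢ₋₁ − Cᵢ)/τᵢ with τᵢ = Vᵢ/Q.
τ₁ = 842/33.3 = 25.285 min; τ₂ = 356/33.3 = 10.691 min.
Solving the cascade with C₁(0)=C₂(0)=0 gives C₂(t) = C_in[1 − (τ₁ e^(−t/τ₁) − τ₂ e^(−t/τ₂))/(τ₁ − τ₂)].
At t = 20.6: e^(−t/τ₁) = 0.44277, e^(−t/τ₂) = 0.14560.
C₂ = 4.57·[1 − (25.285·0.44277 − 10.691·0.14560)/(14.595)] = 4.57·0.33955 = 1.5517 g/L.

1.55 g/L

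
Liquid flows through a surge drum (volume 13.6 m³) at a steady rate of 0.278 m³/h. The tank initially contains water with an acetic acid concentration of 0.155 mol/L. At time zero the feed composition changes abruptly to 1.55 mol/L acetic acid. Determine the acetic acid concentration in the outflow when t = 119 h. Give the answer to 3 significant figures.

1.43 mol/L

Accumulation = in − out for the solute gives V dC/dt = Q(C_in − C).
Time constant τ = V/Q = 13.6/0.278 = 48.921 h.
Solution: C(t) = C_in + (C₀ − C_in) e^(−t/τ).
C(119) = 1.55 + (0.155 − 1.55)·e^(−119/48.921) = 1.55 + (-1.3950)·0.087817 = 1.4275 mol/L.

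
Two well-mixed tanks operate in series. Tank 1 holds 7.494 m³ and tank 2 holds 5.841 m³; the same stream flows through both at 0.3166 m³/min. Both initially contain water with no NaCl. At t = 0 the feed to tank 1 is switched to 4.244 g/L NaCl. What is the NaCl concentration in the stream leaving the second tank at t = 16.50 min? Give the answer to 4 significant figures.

Species balance on tank i: dCᵢ/dt = (Cᵢ₋₁ − Cᵢ)/τᵢ with τᵢ = Vᵢ/Q.
τ₁ = 7.494/0.3166 = 23.6702 min; τ₂ = 5.841/0.3166 = 18.4491 min.
Solving the cascade with C₁(0)=C₂(0)=0 gives C₂(t) = C_in[1 − (τ₁ e^(−t/τ₁) − τ₂ e^(−t/τ₂))/(τ₁ − τ₂)].
At t = 16.50: e^(−t/τ₁) = 0.498039, e^(−t/τ₂) = 0.408873.
C₂ = 4.244·[1 − (23.6702·0.498039 − 18.4491·0.408873)/(5.22110)] = 4.244·0.186889 = 0.793155 g/L.

0.7932 g/L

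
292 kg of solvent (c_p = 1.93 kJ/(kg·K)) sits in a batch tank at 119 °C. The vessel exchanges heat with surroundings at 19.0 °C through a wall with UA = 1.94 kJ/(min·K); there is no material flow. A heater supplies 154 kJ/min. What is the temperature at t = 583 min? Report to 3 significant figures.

M c_p dT/dt = −UA(T − T_amb) + Q̇.
dT/dt = (T_ss − T)/τ with T_ss = T_amb + Q̇/UA = 19.0 + 154/1.94 = 98.381 °C, τ = M c_p/UA = 292·1.93/1.94 = 290.49 min.
This is linear first-order; T(t) = T_ss + (T₀ − T_ss) e^(−t/τ).
T(583) = 98.381 + (20.619)·0.13440 = 101.15 °C.

101 °C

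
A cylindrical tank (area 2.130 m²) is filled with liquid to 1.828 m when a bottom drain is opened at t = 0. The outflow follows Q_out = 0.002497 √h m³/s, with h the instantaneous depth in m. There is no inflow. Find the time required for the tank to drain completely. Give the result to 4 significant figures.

A dh/dt = −Q_out = −0.002497 √h.
∫ h^(−1/2) dh = −(0.002497/A) ∫ dt, giving 2√h = 2√h₀ − (0.002497/A) t.
Set h = 0: 2√h₀ = (0.002497/A) t_empty ⇒ t_empty = 2A√h₀/0.002497.
t_empty = 2·2.130·√1.828/0.002497 = 4.26000·1.35204/0.002497 = 2306.64 s.

2307 s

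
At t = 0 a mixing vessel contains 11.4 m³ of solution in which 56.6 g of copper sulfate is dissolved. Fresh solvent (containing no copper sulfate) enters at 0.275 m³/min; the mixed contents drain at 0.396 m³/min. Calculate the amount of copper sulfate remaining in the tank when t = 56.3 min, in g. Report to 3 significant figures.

Let m(t) be the amount of copper sulfate. Volume: V(t) = V₀ + (Q_in − Q_out) t = 11.4 − 0.12100 t; V(56.3) = 4.5877 m³.
Species balance (pure solvent in): dm/dt = −Q_out · m/V(t).
Separate: dm/m = −Q_out dt/V(t) ⇒ ln(m/m₀) = −(Q_out/(Q_in−Q_out)) ln(V/V₀).
m = m₀ (V₀/V)^(Q_out/(Q_in−Q_out)) = 56.6 × (11.4/4.5877)^(-3.2727) = 2.8779 g.

2.88 g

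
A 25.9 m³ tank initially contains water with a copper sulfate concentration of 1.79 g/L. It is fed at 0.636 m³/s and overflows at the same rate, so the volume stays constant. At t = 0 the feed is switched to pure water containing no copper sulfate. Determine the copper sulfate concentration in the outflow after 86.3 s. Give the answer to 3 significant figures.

Mass balance on the solute (V constant): V dC/dt = Q(C_in − C).
So dC/dt = (C_in − C)/τ with τ = V/Q = 25.9/0.636 = 40.723 s.
This is linear first-order; C(t) = C_in + (C₀ − C_in) e^(−t/τ).
C(86.3) = 0 + (1.79 − 0)·e^(−86.3/40.723) = 0 + (1.7900)·0.12013 = 0.21503 g/L.

0.215 g/L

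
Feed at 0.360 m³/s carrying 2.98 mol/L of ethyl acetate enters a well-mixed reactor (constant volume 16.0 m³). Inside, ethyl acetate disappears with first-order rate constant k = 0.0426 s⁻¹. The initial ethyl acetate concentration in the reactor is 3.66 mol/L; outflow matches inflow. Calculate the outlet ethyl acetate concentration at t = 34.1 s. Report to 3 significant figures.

V dC/dt = Q(C_in − C) − k V C.
This is linear with rate a = Q/V + k = 0.065100 s⁻¹.
C_ss = Q C_in/(Q + kV) = 1.0300 mol/L; C(t) = C_ss + (C₀ − C_ss) e^(−a t).
C(34.1) = 1.0300 + (2.6300)·e^(−0.065100·34.1) = 1.0300 + (2.6300)·0.10862 = 1.3156 mol/L.

1.32 mol/L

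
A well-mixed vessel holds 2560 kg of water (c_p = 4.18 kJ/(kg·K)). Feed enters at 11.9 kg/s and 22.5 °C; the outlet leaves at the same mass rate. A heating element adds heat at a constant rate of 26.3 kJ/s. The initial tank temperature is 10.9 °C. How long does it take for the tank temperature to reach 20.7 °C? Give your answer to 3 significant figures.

Unsteady energy balance on the tank contents: M c_p dT/dt = ṁ c_p (T_in − T) + 26.3.
τ = M/ṁ = 215.13 s; T_ss = T_in + Q̇/(ṁ c_p) = 23.029 °C.
T(t) = T_ss + (T₀ − T_ss) e^(−t/τ). Set T = 20.7:
e^(−t/τ) = (20.7 − 23.029)/(10.9 − 23.029) = 0.19200
t = −215.13 · ln(0.19200) = 355.01 s.

355 s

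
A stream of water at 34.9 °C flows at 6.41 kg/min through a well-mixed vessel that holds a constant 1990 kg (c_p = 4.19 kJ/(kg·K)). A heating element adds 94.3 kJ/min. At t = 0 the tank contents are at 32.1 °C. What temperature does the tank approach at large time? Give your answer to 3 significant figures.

38.4 °C

M c_p dT/dt = ṁ c_p (T_in − T) + Q̇.
At steady state dT/dt = 0 ⇒ T_ss = T_in + Q̇/(ṁ c_p) = 34.9 + 94.3/(6.41·4.19) = 38.411 °C.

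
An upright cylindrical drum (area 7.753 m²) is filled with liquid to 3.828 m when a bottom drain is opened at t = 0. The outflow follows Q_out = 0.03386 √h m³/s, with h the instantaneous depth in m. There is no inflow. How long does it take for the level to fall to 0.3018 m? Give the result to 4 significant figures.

644.4 s

With no inflow, A dh/dt = −0.03386 √h.
This is separable: 2 d(√h)/dt = −0.03386/A, so √h = √h₀ − (0.03386/(2A)) t.
t = 2A(√h₀ − √h)/0.03386 = 2·7.753·(√3.828 − √0.3018)/0.03386
  = 15.5060 × (1.95653 − 0.549363) / 0.03386 = 644.403 s.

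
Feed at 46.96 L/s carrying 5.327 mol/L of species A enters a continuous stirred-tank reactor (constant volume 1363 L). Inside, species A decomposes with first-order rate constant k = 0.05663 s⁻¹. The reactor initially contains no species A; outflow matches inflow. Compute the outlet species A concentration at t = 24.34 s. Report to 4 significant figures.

1.795 mol/L

Species balance: V dC/dt = Q C_in − Q C − k V C.
This is linear with rate a = Q/V + k = 0.0910834 s⁻¹.
C_ss = Q C_in/(Q + kV) = 2.01500 mol/L; C(t) = C_ss + (C₀ − C_ss) e^(−a t).
C(24.34) = 2.01500 + (-2.01500)·e^(−0.0910834·24.34) = 2.01500 + (-2.01500)·0.108939 = 1.79549 mol/L.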